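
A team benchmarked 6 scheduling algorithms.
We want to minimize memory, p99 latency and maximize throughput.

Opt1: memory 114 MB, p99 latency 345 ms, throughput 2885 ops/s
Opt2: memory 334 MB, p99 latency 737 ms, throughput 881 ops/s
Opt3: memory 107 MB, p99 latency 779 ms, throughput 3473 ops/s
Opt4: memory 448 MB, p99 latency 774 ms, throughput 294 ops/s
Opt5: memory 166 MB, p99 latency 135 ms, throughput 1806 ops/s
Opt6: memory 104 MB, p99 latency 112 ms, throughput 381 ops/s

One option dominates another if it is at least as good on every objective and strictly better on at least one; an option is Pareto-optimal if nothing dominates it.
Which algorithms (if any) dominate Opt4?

Opt1: memory 114≤448, p99 latency 345≤774, throughput 2885≥294 — dominates Opt4.
Opt2: memory 334≤448, p99 latency 737≤774, throughput 881≥294 — dominates Opt4.
Opt5: memory 166≤448, p99 latency 135≤774, throughput 1806≥294 — dominates Opt4.
Opt6: memory 104≤448, p99 latency 112≤774, throughput 381≥294 — dominates Opt4.
Others (Opt3) are each worse than Opt4 on at least one objective.

Opt1, Opt2, Opt5, Opt6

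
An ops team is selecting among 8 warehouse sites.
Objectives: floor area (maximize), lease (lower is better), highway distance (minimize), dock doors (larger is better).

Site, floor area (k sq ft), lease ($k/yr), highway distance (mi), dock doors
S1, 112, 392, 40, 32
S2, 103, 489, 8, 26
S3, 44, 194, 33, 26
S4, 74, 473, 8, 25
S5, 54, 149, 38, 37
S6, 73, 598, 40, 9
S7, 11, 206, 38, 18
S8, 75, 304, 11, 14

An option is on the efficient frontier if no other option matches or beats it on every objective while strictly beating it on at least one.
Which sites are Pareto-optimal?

S1, S2, S3, S4, S5, S8

S1: not dominated (best floor area).
S2: not dominated.
S3: not dominated.
S4: not dominated.
S5: not dominated (best lease).
S6: dominated by S1 (floor area 112≥73, lease 392≤598, highway distance 40≤40, dock doors 32≥9).
S7: dominated by S3 (floor area 44≥11, lease 194≤206, highway distance 33≤38, dock doors 26≥18).
S8: not dominated.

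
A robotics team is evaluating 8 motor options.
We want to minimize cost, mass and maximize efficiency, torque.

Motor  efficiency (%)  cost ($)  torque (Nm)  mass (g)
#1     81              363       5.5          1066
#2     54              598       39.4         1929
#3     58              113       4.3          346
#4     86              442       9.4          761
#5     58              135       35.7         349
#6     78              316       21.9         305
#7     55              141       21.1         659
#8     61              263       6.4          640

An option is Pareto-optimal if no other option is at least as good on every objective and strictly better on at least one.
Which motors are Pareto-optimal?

#1, #2, #3, #4, #5, #6, #8

#1: not dominated.
#2: not dominated (best torque).
#3: not dominated (best cost).
#4: not dominated (best efficiency).
#5: not dominated.
#6: not dominated (best mass).
#7: dominated by #5 (efficiency 58≥55, cost 135≤141, torque 35.7≥21.1, mass 349≤659).
#8: not dominated.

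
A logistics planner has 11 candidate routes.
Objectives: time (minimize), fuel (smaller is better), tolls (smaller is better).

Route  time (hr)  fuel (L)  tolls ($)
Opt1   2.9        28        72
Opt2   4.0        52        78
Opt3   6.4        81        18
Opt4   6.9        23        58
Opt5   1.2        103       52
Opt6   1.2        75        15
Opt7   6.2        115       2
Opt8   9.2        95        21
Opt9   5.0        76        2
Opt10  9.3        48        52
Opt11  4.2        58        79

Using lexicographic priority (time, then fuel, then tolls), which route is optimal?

First minimize time: best is 1.2, kept {Opt5, Opt6}.
Then minimize fuel: best is 75, kept {Opt6}.

Opt6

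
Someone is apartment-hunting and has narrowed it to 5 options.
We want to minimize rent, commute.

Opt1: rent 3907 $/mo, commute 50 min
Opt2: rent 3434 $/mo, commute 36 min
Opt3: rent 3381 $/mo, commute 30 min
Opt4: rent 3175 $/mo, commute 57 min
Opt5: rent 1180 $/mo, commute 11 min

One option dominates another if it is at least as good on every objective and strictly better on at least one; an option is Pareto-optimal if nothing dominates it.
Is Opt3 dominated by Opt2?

Opt2 vs Opt3: Opt2 is worse on rent (3434 vs 3381), so it does not dominate Opt3.

No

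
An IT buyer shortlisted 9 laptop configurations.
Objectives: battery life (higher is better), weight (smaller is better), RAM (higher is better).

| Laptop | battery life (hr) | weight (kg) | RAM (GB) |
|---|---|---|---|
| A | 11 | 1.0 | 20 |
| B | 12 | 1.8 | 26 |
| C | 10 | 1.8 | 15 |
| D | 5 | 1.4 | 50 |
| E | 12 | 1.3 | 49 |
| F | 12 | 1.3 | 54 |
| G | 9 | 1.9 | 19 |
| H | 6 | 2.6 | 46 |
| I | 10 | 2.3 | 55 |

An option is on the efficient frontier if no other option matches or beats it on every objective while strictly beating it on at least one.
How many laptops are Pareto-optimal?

3

A: not dominated (best weight).
B: dominated by E (battery life 12≥12, weight 1.3≤1.8, RAM 49≥26).
C: dominated by A (battery life 11≥10, weight 1.0≤1.8, RAM 20≥15).
D: dominated by F (battery life 12≥5, weight 1.3≤1.4, RAM 54≥50).
E: dominated by F (battery life 12≥12, weight 1.3≤1.3, RAM 54≥49).
F: not dominated.
G: dominated by A (battery life 11≥9, weight 1.0≤1.9, RAM 20≥19).
H: dominated by E (battery life 12≥6, weight 1.3≤2.6, RAM 49≥46).
I: not dominated (best RAM).
Pareto-optimal: A, F, I → 3.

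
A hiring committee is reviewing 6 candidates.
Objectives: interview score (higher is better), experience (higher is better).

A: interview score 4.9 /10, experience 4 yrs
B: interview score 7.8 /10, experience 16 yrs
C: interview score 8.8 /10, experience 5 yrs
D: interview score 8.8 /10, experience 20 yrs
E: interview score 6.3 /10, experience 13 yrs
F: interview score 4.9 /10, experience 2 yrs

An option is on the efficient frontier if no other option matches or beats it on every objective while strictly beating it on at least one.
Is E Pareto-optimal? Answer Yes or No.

B vs E: interview score 7.8≥6.3, experience 16≥13 — B is at least as good on every objective and strictly better on at least one, so B dominates E.

No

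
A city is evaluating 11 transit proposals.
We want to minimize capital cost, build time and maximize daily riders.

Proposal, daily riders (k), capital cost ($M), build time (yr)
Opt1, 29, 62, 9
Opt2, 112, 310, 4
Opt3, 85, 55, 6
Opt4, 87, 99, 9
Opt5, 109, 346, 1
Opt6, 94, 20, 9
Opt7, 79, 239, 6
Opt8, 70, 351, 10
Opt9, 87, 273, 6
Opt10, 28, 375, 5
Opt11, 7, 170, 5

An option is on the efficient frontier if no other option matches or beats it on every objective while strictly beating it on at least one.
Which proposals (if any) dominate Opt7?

Opt3: daily riders 85≥79, capital cost 55≤239, build time 6≤6 — dominates Opt7.
Others (Opt1, Opt2, Opt4, Opt5, Opt6, Opt8, Opt9, Opt10, Opt11) are each worse than Opt7 on at least one objective.

Opt3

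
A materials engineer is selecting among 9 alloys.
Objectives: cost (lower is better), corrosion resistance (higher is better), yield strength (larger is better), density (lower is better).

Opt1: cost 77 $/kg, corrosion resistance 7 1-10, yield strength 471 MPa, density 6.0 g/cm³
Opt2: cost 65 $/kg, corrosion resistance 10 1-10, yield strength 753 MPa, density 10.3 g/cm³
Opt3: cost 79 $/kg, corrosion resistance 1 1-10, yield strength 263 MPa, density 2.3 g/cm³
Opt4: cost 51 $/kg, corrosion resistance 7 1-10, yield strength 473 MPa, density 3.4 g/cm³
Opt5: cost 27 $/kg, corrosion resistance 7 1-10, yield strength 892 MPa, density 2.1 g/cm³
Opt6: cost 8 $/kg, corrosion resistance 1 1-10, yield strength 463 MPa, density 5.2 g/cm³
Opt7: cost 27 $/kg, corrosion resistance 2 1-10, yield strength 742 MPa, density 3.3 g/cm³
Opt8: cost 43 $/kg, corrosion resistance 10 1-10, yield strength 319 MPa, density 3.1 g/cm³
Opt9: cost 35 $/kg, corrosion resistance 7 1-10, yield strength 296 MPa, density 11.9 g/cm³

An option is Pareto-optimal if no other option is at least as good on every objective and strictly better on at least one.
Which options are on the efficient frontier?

Opt1: dominated by Opt4 (cost 51≤77, corrosion resistance 7≥7, yield strength 473≥471, density 3.4≤6.0).
Opt2: not dominated.
Opt3: dominated by Opt5 (cost 27≤79, corrosion resistance 7≥1, yield strength 892≥263, density 2.1≤2.3).
Opt4: dominated by Opt5 (cost 27≤51, corrosion resistance 7≥7, yield strength 892≥473, density 2.1≤3.4).
Opt5: not dominated (best yield strength).
Opt6: not dominated (best cost).
Opt7: dominated by Opt5 (cost 27≤27, corrosion resistance 7≥2, yield strength 892≥742, density 2.1≤3.3).
Opt8: not dominated.
Opt9: dominated by Opt5 (cost 27≤35, corrosion resistance 7≥7, yield strength 892≥296, density 2.1≤11.9).

Opt2, Opt5, Opt6, Opt8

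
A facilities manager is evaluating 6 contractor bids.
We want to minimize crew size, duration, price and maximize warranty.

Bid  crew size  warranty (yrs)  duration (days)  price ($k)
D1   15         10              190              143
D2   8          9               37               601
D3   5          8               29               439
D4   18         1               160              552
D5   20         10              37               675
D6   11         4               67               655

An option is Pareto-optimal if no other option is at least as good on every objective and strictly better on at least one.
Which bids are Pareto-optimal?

D1: not dominated (best price).
D2: not dominated.
D3: not dominated (best crew size).
D4: dominated by D3 (crew size 5≤18, warranty 8≥1, duration 29≤160, price 439≤552).
D5: not dominated.
D6: dominated by D2 (crew size 8≤11, warranty 9≥4, duration 37≤67, price 601≤655).

D1, D2, D3, D5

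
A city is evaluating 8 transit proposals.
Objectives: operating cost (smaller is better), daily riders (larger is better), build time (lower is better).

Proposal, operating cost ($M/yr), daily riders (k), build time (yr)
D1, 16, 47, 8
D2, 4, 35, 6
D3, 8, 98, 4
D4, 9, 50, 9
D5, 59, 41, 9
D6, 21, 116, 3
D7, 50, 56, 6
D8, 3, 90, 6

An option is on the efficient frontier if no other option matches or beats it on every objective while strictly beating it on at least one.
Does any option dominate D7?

D3 vs D7: operating cost 8≤50, daily riders 98≥56, build time 4≤6 — D3 is at least as good on every objective and strictly better on at least one, so D3 dominates D7.

Yes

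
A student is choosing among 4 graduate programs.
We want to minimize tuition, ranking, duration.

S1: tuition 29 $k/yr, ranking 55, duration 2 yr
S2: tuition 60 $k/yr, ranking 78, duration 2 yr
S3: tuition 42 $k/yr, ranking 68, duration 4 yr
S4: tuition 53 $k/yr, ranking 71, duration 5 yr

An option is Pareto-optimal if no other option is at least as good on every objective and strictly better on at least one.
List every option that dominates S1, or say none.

none

S2: worse on tuition (60 vs 29).
S3: worse on tuition (42 vs 29).
S4: worse on tuition (53 vs 29).
No option dominates S1.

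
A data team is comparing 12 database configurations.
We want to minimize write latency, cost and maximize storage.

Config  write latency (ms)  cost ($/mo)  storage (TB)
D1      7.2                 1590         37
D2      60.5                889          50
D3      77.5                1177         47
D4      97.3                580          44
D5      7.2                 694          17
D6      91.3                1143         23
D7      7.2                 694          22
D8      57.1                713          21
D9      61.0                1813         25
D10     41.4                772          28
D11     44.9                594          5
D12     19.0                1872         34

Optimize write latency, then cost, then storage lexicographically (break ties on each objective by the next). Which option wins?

First minimize write latency: best is 7.2, kept {D1, D5, D7}.
Then minimize cost: best is 694, kept {D5, D7}.
Then maximize storage: best is 22, kept {D7}.

D7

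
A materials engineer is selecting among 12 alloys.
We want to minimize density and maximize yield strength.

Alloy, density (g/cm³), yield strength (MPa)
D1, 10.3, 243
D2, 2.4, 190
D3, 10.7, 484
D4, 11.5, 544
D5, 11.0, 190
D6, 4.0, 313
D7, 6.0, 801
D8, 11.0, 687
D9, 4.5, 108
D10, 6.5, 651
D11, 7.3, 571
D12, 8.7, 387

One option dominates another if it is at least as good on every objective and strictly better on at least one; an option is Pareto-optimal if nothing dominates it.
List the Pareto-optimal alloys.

D2, D6, D7

D1: dominated by D6 (density 4.0≤10.3, yield strength 313≥243).
D2: not dominated (best density).
D3: dominated by D7 (density 6.0≤10.7, yield strength 801≥484).
D4: dominated by D7 (density 6.0≤11.5, yield strength 801≥544).
D5: dominated by D1 (density 10.3≤11.0, yield strength 243≥190).
D6: not dominated.
D7: not dominated (best yield strength).
D8: dominated by D7 (density 6.0≤11.0, yield strength 801≥687).
D9: dominated by D2 (density 2.4≤4.5, yield strength 190≥108).
D10: dominated by D7 (density 6.0≤6.5, yield strength 801≥651).
D11: dominated by D7 (density 6.0≤7.3, yield strength 801≥571).
D12: dominated by D7 (density 6.0≤8.7, yield strength 801≥387).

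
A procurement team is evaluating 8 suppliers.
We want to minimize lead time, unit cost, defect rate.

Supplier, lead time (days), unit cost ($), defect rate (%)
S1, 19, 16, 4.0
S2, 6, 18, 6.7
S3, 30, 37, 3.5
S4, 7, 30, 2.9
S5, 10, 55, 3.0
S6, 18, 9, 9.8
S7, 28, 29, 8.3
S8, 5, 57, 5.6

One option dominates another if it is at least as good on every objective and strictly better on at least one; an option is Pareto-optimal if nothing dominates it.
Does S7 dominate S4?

S7 vs S4: S7 is worse on lead time (28 vs 7), so it does not dominate S4.

No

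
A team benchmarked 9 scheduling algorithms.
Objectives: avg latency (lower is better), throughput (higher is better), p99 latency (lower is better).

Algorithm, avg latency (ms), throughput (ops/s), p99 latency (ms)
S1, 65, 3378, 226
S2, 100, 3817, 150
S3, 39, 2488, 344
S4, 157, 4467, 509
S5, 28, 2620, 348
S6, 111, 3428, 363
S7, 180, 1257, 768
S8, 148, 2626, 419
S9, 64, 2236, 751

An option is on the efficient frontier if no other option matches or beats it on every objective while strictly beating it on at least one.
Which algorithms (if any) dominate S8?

S1: avg latency 65≤148, throughput 3378≥2626, p99 latency 226≤419 — dominates S8.
S2: avg latency 100≤148, throughput 3817≥2626, p99 latency 150≤419 — dominates S8.
S6: avg latency 111≤148, throughput 3428≥2626, p99 latency 363≤419 — dominates S8.
Others (S3, S4, S5, S7, S9) are each worse than S8 on at least one objective.

S1, S2, S6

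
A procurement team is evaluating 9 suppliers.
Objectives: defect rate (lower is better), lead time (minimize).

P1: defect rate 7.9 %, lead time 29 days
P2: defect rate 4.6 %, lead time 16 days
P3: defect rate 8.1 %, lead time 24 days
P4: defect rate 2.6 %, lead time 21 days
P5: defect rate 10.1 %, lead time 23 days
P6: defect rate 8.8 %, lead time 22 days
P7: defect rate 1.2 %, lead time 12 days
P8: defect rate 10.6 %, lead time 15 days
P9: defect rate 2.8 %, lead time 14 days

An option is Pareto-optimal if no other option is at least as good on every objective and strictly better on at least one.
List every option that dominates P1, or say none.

P2, P4, P7, P9

P2: defect rate 4.6≤7.9, lead time 16≤29 — dominates P1.
P4: defect rate 2.6≤7.9, lead time 21≤29 — dominates P1.
P7: defect rate 1.2≤7.9, lead time 12≤29 — dominates P1.
P9: defect rate 2.8≤7.9, lead time 14≤29 — dominates P1.
Others (P3, P5, P6, P8) are each worse than P1 on at least one objective.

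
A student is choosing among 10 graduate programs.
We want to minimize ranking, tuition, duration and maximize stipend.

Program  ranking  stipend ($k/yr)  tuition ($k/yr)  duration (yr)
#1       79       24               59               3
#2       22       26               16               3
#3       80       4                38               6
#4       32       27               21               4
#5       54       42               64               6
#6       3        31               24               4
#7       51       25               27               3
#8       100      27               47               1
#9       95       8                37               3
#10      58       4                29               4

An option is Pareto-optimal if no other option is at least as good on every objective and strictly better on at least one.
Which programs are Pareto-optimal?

#2, #4, #5, #6, #8

#1: dominated by #2 (ranking 22≤79, stipend 26≥24, tuition 16≤59, duration 3≤3).
#2: not dominated (best tuition).
#3: dominated by #2 (ranking 22≤80, stipend 26≥4, tuition 16≤38, duration 3≤6).
#4: not dominated.
#5: not dominated (best stipend).
#6: not dominated (best ranking).
#7: dominated by #2 (ranking 22≤51, stipend 26≥25, tuition 16≤27, duration 3≤3).
#8: not dominated (best duration).
#9: dominated by #2 (ranking 22≤95, stipend 26≥8, tuition 16≤37, duration 3≤3).
#10: dominated by #2 (ranking 22≤58, stipend 26≥4, tuition 16≤29, duration 3≤4).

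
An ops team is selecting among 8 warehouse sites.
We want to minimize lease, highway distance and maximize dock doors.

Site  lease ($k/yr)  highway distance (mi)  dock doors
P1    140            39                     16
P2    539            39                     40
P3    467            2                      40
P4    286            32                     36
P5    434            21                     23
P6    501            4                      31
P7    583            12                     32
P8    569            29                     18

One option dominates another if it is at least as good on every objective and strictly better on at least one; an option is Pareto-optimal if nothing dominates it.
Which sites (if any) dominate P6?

P3

P3: lease 467≤501, highway distance 2≤4, dock doors 40≥31 — dominates P6.
Others (P1, P2, P4, P5, P7, P8) are each worse than P6 on at least one objective.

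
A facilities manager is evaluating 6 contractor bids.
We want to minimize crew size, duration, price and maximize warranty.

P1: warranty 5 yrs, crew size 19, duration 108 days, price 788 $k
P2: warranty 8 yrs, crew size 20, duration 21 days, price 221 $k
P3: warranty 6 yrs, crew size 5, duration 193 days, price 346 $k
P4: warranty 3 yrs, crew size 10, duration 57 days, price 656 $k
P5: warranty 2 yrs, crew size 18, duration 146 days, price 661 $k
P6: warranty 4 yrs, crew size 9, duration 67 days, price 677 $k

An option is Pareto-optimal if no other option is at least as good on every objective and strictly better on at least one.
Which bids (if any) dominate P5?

P4

P4: warranty 3≥2, crew size 10≤18, duration 57≤146, price 656≤661 — dominates P5.
Others (P1, P2, P3, P6) are each worse than P5 on at least one objective.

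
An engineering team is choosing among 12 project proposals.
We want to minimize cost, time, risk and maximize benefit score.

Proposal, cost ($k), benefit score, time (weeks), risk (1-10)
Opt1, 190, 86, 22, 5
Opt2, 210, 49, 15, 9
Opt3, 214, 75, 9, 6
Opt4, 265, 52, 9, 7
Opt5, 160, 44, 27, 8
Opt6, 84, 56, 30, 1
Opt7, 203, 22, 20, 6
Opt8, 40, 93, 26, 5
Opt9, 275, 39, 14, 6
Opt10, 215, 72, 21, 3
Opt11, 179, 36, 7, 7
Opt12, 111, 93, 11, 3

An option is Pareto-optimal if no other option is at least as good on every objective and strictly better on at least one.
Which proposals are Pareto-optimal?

Opt3, Opt6, Opt8, Opt11, Opt12

Opt1: dominated by Opt12 (cost 111≤190, benefit score 93≥86, time 11≤22, risk 3≤5).
Opt2: dominated by Opt12 (cost 111≤210, benefit score 93≥49, time 11≤15, risk 3≤9).
Opt3: not dominated.
Opt4: dominated by Opt3 (cost 214≤265, benefit score 75≥52, time 9≤9, risk 6≤7).
Opt5: dominated by Opt8 (cost 40≤160, benefit score 93≥44, time 26≤27, risk 5≤8).
Opt6: not dominated (best risk).
Opt7: dominated by Opt12 (cost 111≤203, benefit score 93≥22, time 11≤20, risk 3≤6).
Opt8: not dominated (best cost).
Opt9: dominated by Opt3 (cost 214≤275, benefit score 75≥39, time 9≤14, risk 6≤6).
Opt10: dominated by Opt12 (cost 111≤215, benefit score 93≥72, time 11≤21, risk 3≤3).
Opt11: not dominated (best time).
Opt12: not dominated.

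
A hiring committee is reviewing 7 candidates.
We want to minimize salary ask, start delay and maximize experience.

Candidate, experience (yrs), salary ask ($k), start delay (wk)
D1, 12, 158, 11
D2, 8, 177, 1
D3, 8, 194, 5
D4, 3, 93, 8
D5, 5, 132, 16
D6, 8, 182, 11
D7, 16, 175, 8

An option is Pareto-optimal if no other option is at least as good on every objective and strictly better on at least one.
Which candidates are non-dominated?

D1: not dominated.
D2: not dominated (best start delay).
D3: dominated by D2 (experience 8≥8, salary ask 177≤194, start delay 1≤5).
D4: not dominated (best salary ask).
D5: not dominated.
D6: dominated by D1 (experience 12≥8, salary ask 158≤182, start delay 11≤11).
D7: not dominated (best experience).

D1, D2, D4, D5, D7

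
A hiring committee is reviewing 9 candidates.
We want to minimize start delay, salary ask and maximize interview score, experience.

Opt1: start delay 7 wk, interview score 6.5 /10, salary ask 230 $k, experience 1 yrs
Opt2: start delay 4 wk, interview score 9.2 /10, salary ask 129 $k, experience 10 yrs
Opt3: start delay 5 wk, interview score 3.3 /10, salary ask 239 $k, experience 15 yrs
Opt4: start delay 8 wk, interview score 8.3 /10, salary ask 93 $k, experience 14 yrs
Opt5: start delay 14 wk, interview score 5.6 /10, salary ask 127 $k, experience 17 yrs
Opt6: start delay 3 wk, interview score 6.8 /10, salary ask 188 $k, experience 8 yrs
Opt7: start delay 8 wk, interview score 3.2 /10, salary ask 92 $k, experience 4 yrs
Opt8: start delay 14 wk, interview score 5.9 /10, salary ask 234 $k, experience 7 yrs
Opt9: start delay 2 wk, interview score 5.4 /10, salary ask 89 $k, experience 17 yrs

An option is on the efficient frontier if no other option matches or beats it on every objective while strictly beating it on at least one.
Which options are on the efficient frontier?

Opt2, Opt4, Opt5, Opt6, Opt9

Opt1: dominated by Opt2 (start delay 4≤7, interview score 9.2≥6.5, salary ask 129≤230, experience 10≥1).
Opt2: not dominated (best interview score).
Opt3: dominated by Opt9 (start delay 2≤5, interview score 5.4≥3.3, salary ask 89≤239, experience 17≥15).
Opt4: not dominated.
Opt5: not dominated.
Opt6: not dominated.
Opt7: dominated by Opt9 (start delay 2≤8, interview score 5.4≥3.2, salary ask 89≤92, experience 17≥4).
Opt8: dominated by Opt2 (start delay 4≤14, interview score 9.2≥5.9, salary ask 129≤234, experience 10≥7).
Opt9: not dominated (best start delay).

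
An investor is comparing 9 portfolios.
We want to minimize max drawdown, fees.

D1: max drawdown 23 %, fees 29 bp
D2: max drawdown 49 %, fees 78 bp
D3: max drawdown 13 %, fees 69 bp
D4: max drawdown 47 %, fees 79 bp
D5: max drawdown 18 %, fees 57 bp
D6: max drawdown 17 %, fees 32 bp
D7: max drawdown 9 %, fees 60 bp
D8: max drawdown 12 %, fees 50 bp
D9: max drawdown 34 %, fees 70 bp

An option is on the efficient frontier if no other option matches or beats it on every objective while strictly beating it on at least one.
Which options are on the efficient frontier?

D1, D6, D7, D8

D1: not dominated (best fees).
D2: dominated by D1 (max drawdown 23≤49, fees 29≤78).
D3: dominated by D7 (max drawdown 9≤13, fees 60≤69).
D4: dominated by D1 (max drawdown 23≤47, fees 29≤79).
D5: dominated by D6 (max drawdown 17≤18, fees 32≤57).
D6: not dominated.
D7: not dominated (best max drawdown).
D8: not dominated.
D9: dominated by D1 (max drawdown 23≤34, fees 29≤70).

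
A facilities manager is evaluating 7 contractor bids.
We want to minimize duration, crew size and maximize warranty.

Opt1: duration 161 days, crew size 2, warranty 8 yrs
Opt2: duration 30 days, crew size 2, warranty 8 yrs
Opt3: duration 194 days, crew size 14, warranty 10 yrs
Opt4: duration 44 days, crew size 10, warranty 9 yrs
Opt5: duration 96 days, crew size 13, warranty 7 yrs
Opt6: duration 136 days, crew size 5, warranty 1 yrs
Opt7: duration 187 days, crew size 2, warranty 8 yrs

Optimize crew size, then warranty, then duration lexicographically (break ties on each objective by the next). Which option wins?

Opt2

First minimize crew size: best is 2, kept {Opt1, Opt2, Opt7}.
Then maximize warranty: best is 8, kept {Opt1, Opt2, Opt7}.
Then minimize duration: best is 30, kept {Opt2}.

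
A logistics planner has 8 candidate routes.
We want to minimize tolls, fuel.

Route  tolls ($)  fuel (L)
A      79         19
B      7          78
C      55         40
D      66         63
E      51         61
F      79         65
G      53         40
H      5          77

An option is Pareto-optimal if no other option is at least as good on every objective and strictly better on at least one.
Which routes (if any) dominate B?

H: tolls 5≤7, fuel 77≤78 — dominates B.
Others (A, C, D, E, F, G) are each worse than B on at least one objective.

H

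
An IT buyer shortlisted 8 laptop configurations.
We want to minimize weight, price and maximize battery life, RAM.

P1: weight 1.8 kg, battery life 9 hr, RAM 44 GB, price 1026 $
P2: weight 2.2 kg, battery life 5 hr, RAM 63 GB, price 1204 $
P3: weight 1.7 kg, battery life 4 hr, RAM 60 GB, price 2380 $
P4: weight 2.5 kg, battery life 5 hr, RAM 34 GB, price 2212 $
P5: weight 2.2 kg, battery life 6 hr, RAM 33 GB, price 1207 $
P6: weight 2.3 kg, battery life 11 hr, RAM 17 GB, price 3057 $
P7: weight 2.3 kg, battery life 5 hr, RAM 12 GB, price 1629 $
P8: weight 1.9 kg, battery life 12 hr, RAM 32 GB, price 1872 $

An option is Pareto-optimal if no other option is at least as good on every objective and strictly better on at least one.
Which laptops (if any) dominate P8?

P1: worse on battery life (9 vs 12).
P2: worse on weight (2.2 vs 1.9).
P3: worse on battery life (4 vs 12).
P4: worse on weight (2.5 vs 1.9).
P5: worse on weight (2.2 vs 1.9).
P6: worse on weight (2.3 vs 1.9).
P7: worse on weight (2.3 vs 1.9).
No option dominates P8.

none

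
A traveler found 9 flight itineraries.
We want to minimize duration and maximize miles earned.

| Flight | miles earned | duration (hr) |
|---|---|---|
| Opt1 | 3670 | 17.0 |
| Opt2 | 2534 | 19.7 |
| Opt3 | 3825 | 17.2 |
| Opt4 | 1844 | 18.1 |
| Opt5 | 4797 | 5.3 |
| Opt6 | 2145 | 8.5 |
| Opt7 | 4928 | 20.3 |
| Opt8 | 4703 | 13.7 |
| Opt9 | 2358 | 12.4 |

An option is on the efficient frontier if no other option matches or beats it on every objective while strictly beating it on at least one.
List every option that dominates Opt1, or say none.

Opt5: miles earned 4797≥3670, duration 5.3≤17.0 — dominates Opt1.
Opt8: miles earned 4703≥3670, duration 13.7≤17.0 — dominates Opt1.
Others (Opt2, Opt3, Opt4, Opt6, Opt7, Opt9) are each worse than Opt1 on at least one objective.

Opt5, Opt8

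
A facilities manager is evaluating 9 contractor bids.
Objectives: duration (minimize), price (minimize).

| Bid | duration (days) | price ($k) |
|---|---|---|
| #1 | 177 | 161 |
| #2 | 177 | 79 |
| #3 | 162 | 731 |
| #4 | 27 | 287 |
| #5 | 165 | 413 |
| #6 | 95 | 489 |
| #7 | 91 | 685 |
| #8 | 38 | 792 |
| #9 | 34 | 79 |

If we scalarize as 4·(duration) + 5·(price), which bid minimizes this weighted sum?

#9

#1: 4·177 + 5·161 = 1513
#2: 4·177 + 5·79 = 1103
#3: 4·162 + 5·731 = 4303
#4: 4·27 + 5·287 = 1543
#5: 4·165 + 5·413 = 2725
#6: 4·95 + 5·489 = 2825
#7: 4·91 + 5·685 = 3789
#8: 4·38 + 5·792 = 4112
#9: 4·34 + 5·79 = 531
Lowest: #9 at 531.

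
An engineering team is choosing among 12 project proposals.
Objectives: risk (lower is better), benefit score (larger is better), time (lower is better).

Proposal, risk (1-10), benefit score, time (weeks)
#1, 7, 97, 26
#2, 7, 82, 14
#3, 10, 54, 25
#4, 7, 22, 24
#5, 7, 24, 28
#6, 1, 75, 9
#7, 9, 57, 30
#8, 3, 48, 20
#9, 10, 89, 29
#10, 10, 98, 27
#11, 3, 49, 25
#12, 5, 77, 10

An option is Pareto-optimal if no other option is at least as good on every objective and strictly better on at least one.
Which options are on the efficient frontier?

#1: not dominated.
#2: not dominated.
#3: dominated by #2 (risk 7≤10, benefit score 82≥54, time 14≤25).
#4: dominated by #2 (risk 7≤7, benefit score 82≥22, time 14≤24).
#5: dominated by #1 (risk 7≤7, benefit score 97≥24, time 26≤28).
#6: not dominated (best risk).
#7: dominated by #1 (risk 7≤9, benefit score 97≥57, time 26≤30).
#8: dominated by #6 (risk 1≤3, benefit score 75≥48, time 9≤20).
#9: dominated by #1 (risk 7≤10, benefit score 97≥89, time 26≤29).
#10: not dominated (best benefit score).
#11: dominated by #6 (risk 1≤3, benefit score 75≥49, time 9≤25).
#12: not dominated.

#1, #2, #6, #10, #12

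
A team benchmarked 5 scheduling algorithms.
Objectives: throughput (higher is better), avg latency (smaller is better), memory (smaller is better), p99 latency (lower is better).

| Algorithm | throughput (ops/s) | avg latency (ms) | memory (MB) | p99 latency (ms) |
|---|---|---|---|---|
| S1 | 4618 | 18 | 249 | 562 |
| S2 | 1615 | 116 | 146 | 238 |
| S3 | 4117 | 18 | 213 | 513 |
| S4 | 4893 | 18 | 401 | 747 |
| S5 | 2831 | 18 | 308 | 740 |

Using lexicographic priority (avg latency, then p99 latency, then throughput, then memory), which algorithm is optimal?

S3

First minimize avg latency: best is 18, kept {S1, S3, S4, S5}.
Then minimize p99 latency: best is 513, kept {S3}.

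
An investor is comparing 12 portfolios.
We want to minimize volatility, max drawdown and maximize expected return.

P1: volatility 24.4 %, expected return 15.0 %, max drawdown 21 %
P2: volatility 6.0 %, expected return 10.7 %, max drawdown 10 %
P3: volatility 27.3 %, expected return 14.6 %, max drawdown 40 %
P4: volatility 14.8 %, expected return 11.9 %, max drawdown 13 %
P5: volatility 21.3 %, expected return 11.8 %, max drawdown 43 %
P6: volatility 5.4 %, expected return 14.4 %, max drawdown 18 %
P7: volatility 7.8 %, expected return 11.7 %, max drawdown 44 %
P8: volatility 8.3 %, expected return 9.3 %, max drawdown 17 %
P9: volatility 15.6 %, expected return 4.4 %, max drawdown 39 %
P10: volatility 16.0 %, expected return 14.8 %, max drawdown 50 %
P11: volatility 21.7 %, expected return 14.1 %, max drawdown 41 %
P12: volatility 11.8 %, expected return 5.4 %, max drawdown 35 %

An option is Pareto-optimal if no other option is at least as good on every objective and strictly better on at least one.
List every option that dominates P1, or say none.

none

P2: worse on expected return (10.7 vs 15.0).
P3: worse on volatility (27.3 vs 24.4).
P4: worse on expected return (11.9 vs 15.0).
P5: worse on expected return (11.8 vs 15.0).
P6: worse on expected return (14.4 vs 15.0).
P7: worse on expected return (11.7 vs 15.0).
P8: worse on expected return (9.3 vs 15.0).
P9: worse on expected return (4.4 vs 15.0).
P10: worse on expected return (14.8 vs 15.0).
P11: worse on expected return (14.1 vs 15.0).
P12: worse on expected return (5.4 vs 15.0).
No option dominates P1.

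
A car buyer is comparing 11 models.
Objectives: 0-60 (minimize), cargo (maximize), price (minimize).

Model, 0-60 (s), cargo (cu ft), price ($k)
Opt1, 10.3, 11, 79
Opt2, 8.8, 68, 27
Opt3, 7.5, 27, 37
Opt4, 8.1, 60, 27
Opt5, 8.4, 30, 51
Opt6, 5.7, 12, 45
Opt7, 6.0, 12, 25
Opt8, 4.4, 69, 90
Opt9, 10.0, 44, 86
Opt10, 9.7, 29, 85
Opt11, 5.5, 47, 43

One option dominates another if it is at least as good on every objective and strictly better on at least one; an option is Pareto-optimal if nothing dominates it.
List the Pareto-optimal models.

Opt1: dominated by Opt2 (0-60 8.8≤10.3, cargo 68≥11, price 27≤79).
Opt2: not dominated.
Opt3: not dominated.
Opt4: not dominated.
Opt5: dominated by Opt4 (0-60 8.1≤8.4, cargo 60≥30, price 27≤51).
Opt6: dominated by Opt11 (0-60 5.5≤5.7, cargo 47≥12, price 43≤45).
Opt7: not dominated (best price).
Opt8: not dominated (best 0-60).
Opt9: dominated by Opt2 (0-60 8.8≤10.0, cargo 68≥44, price 27≤86).
Opt10: dominated by Opt2 (0-60 8.8≤9.7, cargo 68≥29, price 27≤85).
Opt11: not dominated.

Opt2, Opt3, Opt4, Opt7, Opt8, Opt11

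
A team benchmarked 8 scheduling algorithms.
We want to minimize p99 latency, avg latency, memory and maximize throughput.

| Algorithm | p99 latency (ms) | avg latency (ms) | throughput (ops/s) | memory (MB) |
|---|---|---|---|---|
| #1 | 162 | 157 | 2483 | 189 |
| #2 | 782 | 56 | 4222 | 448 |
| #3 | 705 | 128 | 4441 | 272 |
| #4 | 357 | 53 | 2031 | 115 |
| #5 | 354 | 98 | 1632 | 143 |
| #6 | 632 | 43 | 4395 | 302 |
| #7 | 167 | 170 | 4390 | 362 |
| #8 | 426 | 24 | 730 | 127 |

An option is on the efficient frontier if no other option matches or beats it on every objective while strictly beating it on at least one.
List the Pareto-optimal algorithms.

#1: not dominated (best p99 latency).
#2: dominated by #6 (p99 latency 632≤782, avg latency 43≤56, throughput 4395≥4222, memory 302≤448).
#3: not dominated (best throughput).
#4: not dominated (best memory).
#5: not dominated.
#6: not dominated.
#7: not dominated.
#8: not dominated (best avg latency).

#1, #3, #4, #5, #6, #7, #8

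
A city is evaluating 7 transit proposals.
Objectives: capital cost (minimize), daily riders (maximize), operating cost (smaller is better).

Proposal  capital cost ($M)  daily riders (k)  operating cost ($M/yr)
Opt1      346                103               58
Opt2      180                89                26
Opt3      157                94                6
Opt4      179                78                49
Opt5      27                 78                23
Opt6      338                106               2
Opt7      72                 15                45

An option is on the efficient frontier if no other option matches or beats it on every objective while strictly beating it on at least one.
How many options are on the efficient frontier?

3

Opt1: dominated by Opt6 (capital cost 338≤346, daily riders 106≥103, operating cost 2≤58).
Opt2: dominated by Opt3 (capital cost 157≤180, daily riders 94≥89, operating cost 6≤26).
Opt3: not dominated.
Opt4: dominated by Opt3 (capital cost 157≤179, daily riders 94≥78, operating cost 6≤49).
Opt5: not dominated (best capital cost).
Opt6: not dominated (best daily riders).
Opt7: dominated by Opt5 (capital cost 27≤72, daily riders 78≥15, operating cost 23≤45).
Pareto-optimal: Opt3, Opt5, Opt6 → 3.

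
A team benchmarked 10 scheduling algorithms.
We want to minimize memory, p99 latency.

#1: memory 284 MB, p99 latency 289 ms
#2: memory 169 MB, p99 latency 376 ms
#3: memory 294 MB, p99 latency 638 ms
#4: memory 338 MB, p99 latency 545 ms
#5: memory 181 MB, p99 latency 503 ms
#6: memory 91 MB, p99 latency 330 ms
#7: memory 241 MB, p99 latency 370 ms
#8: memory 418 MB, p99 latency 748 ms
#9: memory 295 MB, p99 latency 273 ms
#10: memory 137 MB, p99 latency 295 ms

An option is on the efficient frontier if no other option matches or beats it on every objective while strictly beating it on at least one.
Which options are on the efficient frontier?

#1, #6, #9, #10

#1: not dominated.
#2: dominated by #6 (memory 91≤169, p99 latency 330≤376).
#3: dominated by #1 (memory 284≤294, p99 latency 289≤638).
#4: dominated by #1 (memory 284≤338, p99 latency 289≤545).
#5: dominated by #2 (memory 169≤181, p99 latency 376≤503).
#6: not dominated (best memory).
#7: dominated by #6 (memory 91≤241, p99 latency 330≤370).
#8: dominated by #1 (memory 284≤418, p99 latency 289≤748).
#9: not dominated (best p99 latency).
#10: not dominated.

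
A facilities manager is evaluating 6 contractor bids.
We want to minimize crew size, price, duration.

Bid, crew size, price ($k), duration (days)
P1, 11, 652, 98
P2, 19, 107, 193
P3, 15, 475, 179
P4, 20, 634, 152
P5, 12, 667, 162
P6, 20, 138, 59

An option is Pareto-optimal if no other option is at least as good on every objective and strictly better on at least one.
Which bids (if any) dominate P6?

P1: worse on price (652 vs 138).
P2: worse on duration (193 vs 59).
P3: worse on price (475 vs 138).
P4: worse on price (634 vs 138).
P5: worse on price (667 vs 138).
No option dominates P6.

none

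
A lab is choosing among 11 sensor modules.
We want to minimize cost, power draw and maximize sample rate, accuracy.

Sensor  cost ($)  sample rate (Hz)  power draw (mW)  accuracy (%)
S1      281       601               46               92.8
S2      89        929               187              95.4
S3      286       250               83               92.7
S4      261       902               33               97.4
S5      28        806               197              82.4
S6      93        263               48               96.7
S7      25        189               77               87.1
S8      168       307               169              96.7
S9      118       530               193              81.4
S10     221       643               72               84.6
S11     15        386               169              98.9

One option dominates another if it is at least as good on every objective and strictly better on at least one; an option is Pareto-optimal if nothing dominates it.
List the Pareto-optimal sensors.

S1: dominated by S4 (cost 261≤281, sample rate 902≥601, power draw 33≤46, accuracy 97.4≥92.8).
S2: not dominated (best sample rate).
S3: dominated by S1 (cost 281≤286, sample rate 601≥250, power draw 46≤83, accuracy 92.8≥92.7).
S4: not dominated (best power draw).
S5: not dominated.
S6: not dominated.
S7: not dominated.
S8: dominated by S11 (cost 15≤168, sample rate 386≥307, power draw 169≤169, accuracy 98.9≥96.7).
S9: dominated by S2 (cost 89≤118, sample rate 929≥530, power draw 187≤193, accuracy 95.4≥81.4).
S10: not dominated.
S11: not dominated (best cost).

S2, S4, S5, S6, S7, S10, S11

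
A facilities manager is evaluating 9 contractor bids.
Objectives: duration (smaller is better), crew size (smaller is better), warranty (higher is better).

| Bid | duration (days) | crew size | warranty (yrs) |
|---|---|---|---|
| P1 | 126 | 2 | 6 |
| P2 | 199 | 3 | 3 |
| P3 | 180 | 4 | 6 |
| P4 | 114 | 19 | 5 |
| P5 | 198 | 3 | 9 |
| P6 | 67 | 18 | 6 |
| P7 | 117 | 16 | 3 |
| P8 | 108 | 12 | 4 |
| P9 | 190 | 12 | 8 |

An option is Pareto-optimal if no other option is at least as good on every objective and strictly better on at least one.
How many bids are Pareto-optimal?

5

P1: not dominated (best crew size).
P2: dominated by P1 (duration 126≤199, crew size 2≤3, warranty 6≥3).
P3: dominated by P1 (duration 126≤180, crew size 2≤4, warranty 6≥6).
P4: dominated by P6 (duration 67≤114, crew size 18≤19, warranty 6≥5).
P5: not dominated (best warranty).
P6: not dominated (best duration).
P7: dominated by P8 (duration 108≤117, crew size 12≤16, warranty 4≥3).
P8: not dominated.
P9: not dominated.
Pareto-optimal: P1, P5, P6, P8, P9 → 5.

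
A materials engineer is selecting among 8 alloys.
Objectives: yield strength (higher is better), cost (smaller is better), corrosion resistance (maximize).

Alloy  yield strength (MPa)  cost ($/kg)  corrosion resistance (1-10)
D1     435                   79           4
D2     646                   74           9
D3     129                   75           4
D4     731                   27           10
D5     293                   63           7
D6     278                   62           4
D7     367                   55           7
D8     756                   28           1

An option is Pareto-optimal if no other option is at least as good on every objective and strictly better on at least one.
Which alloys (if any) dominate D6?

D4: yield strength 731≥278, cost 27≤62, corrosion resistance 10≥4 — dominates D6.
D7: yield strength 367≥278, cost 55≤62, corrosion resistance 7≥4 — dominates D6.
Others (D1, D2, D3, D5, D8) are each worse than D6 on at least one objective.

D4, D7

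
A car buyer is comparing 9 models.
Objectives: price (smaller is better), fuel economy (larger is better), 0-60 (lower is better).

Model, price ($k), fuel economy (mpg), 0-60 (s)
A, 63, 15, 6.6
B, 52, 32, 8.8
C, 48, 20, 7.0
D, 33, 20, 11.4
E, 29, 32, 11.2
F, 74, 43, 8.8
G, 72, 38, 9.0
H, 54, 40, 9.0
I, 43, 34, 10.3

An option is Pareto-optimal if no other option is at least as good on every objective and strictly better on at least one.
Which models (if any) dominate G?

H: price 54≤72, fuel economy 40≥38, 0-60 9.0≤9.0 — dominates G.
Others (A, B, C, D, E, F, I) are each worse than G on at least one objective.

H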